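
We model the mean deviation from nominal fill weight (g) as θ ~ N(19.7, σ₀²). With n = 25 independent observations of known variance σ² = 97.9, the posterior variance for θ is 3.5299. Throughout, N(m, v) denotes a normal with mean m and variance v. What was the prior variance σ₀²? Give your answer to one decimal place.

σ₀² = 35.8

Posterior precision equals prior precision plus data precision: 1/σ_n² = 1/σ₀² + n/σ².
So 1/σ₀² = 1/3.5299 − 25/97.9 = 0.283294 − 0.255363 = 0.027931.
Hence σ₀² = 1/0.027931 ≈ 35.8.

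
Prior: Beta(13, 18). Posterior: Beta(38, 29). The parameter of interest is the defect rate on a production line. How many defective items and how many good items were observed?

Beta is conjugate to the binomial likelihood: posterior = Beta(a+s, b+f).
Match parameters: s=38−13=25, f=29−18=11.

25 defective items and 11 good items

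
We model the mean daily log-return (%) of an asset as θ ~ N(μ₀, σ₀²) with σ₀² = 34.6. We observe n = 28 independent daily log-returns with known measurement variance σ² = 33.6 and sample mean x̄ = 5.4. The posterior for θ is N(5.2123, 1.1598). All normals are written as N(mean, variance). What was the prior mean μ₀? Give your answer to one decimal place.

With known observation variance, the Normal–Normal posterior has precision τ_n = τ₀ + n/σ² and mean μ_n = (τ₀μ₀ + (n/σ²)x̄)/τ_n.
Here τ₀ = 1/34.6 = 0.028902 and τ_data = 28/33.6 = 0.833333, so τ_n = 0.862235.
Rearranging for μ₀: μ₀ = (μ_n·τ_n − τ_data·x̄)/τ₀ = (5.2123·0.862235 − 0.833333·5.4) / 0.028902 = -0.005771/0.028902 ≈ -0.2.

μ₀ = -0.2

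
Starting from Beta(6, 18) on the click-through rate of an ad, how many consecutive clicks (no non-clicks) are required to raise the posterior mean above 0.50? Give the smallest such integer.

After k clicks and 0 non-clicks the posterior is Beta(6+k, 18), with mean (6+k)/(6+18+k).
Set (6+k)/(24+k) > 0.50 and solve: k > (0.50·24 − 6)/(1 − 0.50) = 12.000.
The smallest integer exceeding 12.000 is 13.

k = 13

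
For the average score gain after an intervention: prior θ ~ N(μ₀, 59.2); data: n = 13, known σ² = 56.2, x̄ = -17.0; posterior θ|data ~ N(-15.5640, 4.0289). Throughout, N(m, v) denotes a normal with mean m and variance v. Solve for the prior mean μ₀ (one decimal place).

μ₀ = 4.1

With known observation variance, the Normal–Normal posterior has precision τ_n = τ₀ + n/σ² and mean μ_n = (τ₀μ₀ + (n/σ²)x̄)/τ_n.
Here τ₀ = 1/59.2 = 0.016892 and τ_data = 13/56.2 = 0.231317, so τ_n = 0.248209.
Rearranging for μ₀: μ₀ = (μ_n·τ_n − τ_data·x̄)/τ₀ = (-15.5640·0.248209 − 0.231317·-17.0) / 0.016892 = 0.069264/0.016892 ≈ 4.1.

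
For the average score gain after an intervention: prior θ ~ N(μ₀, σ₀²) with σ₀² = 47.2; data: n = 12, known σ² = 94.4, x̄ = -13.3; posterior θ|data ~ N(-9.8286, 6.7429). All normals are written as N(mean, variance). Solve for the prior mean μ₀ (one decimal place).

The posterior mean is a precision-weighted average: μ_n = (τ₀μ₀ + τ_data·x̄)/(τ₀+τ_data), with τ₀=1/σ₀² and τ_data=n/σ².
Here τ₀ = 1/47.2 = 0.021186 and τ_data = 12/94.4 = 0.127119, so τ_n = 0.148305.
Rearranging for μ₀: μ₀ = (μ_n·τ_n − τ_data·x̄)/τ₀ = (-9.8286·0.148305 − 0.127119·-13.3) / 0.021186 = 0.233052/0.021186 ≈ 11.0.

μ₀ = 11.0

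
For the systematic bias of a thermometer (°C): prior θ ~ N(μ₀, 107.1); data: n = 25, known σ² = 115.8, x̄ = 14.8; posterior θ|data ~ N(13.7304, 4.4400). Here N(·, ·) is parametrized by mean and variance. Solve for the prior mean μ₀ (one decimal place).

The posterior mean is a precision-weighted average: μ_n = (τ₀μ₀ + τ_data·x̄)/(τ₀+τ_data), with τ₀=1/σ₀² and τ_data=n/σ².
Here τ₀ = 1/107.1 = 0.009337 and τ_data = 25/115.8 = 0.215889, so τ_n = 0.225226.
Rearranging for μ₀: μ₀ = (μ_n·τ_n − τ_data·x̄)/τ₀ = (13.7304·0.225226 − 0.215889·14.8) / 0.009337 = -0.102714/0.009337 ≈ -11.0.

μ₀ = -11.0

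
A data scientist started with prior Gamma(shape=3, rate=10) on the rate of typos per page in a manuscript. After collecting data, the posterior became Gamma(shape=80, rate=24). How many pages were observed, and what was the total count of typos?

n = 14 pages with total 77 typos

A Gamma(α, β) prior (rate parametrization) on a Poisson rate with n observations summing to S gives posterior Gamma(α+S, β+n).
Matching: Σxᵢ = 80 − 3 = 77 and n = 24 − 10 = 14.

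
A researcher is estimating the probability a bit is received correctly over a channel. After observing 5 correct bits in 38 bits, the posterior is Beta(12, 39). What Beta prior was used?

Beta(7, 6)

A Beta(α, β) prior with s successes and f failures in binomial data gives a Beta(α+s, β+f) posterior.
Subtract the data counts: 12−5=7, 39−33=6.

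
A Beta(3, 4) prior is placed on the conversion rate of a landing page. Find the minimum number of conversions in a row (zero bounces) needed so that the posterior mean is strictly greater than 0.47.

k = 1

After k conversions and 0 bounces the posterior is Beta(3+k, 4), with mean (3+k)/(3+4+k).
Set (3+k)/(7+k) > 0.47 and solve: k > (0.47·7 − 3)/(1 − 0.47) = 0.547.
The smallest integer exceeding 0.547 is 1.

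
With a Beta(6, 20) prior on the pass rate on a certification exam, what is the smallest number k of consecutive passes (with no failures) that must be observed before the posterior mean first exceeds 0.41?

After k passes and 0 failures the posterior is Beta(6+k, 20), with mean (6+k)/(6+20+k).
Set (6+k)/(26+k) > 0.41 and solve: k > (0.41·26 − 6)/(1 − 0.41) = 7.898.
The smallest integer exceeding 7.898 is 8, and checking k=8: (14)/(34) = 0.4118 > 0.41.

k = 8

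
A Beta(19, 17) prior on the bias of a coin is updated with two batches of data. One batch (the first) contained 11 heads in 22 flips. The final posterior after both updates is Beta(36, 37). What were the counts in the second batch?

6 heads and 9 tails

Because Beta–binomial updating is additive in the counts, the combined data contributed (α_post−α_prior, β_post−β_prior) successes and failures.
Total across both batches: 36−19=17 heads, 37−17=20 tails.
Subtract the first batch: 17−11=6 heads and 20−11=9 tails.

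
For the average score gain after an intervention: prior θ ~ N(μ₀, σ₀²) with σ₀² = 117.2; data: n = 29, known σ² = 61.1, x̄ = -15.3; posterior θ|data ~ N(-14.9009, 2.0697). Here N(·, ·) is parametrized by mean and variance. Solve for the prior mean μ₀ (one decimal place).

μ₀ = 7.3

The posterior mean is a precision-weighted average: μ_n = (τ₀μ₀ + τ_data·x̄)/(τ₀+τ_data), with τ₀=1/σ₀² and τ_data=n/σ².
Here τ₀ = 1/117.2 = 0.008532 and τ_data = 29/61.1 = 0.474632, so τ_n = 0.483164.
Rearranging for μ₀: μ₀ = (μ_n·τ_n − τ_data·x̄)/τ₀ = (-14.9009·0.483164 − 0.474632·-15.3) / 0.008532 = 0.062291/0.008532 ≈ 7.3.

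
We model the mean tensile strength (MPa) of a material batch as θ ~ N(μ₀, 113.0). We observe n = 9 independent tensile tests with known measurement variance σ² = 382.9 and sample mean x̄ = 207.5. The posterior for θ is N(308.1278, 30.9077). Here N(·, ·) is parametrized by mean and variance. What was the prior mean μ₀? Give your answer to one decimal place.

With known observation variance, the Normal–Normal posterior has precision τ_n = τ₀ + n/σ² and mean μ_n = (τ₀μ₀ + (n/σ²)x̄)/τ_n.
Here τ₀ = 1/113.0 = 0.008850 and τ_data = 9/382.9 = 0.023505, so τ_n = 0.032355.
Rearranging for μ₀: μ₀ = (μ_n·τ_n − τ_data·x̄)/τ₀ = (308.1278·0.032355 − 0.023505·207.5) / 0.008850 = 5.092187/0.008850 ≈ 575.4.

μ₀ = 575.4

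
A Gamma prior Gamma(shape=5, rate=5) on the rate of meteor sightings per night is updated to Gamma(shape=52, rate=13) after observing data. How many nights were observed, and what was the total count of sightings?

A Gamma(α, β) prior (rate parametrization) on a Poisson rate with n observations summing to S gives posterior Gamma(α+S, β+n).
Matching: Σxᵢ = 52 − 5 = 47 and n = 13 − 5 = 8.

n = 8 nights with total 47 sightings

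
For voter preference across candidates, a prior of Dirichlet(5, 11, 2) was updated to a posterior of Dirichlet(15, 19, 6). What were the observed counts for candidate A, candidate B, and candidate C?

For a Dirichlet(α) prior with multinomial counts c, the posterior is Dirichlet(α + c) componentwise.
Counts are posterior − prior componentwise: 15−5=10, 19−11=8, 6−2=4.

counts (10, 8, 4)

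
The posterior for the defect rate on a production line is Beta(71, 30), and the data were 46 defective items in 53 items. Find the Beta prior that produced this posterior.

Beta(25, 23)

A Beta(a, b) prior with s successes and f failures in binomial data gives a Beta(a+s, b+f) posterior.
So a = 71 − 46 = 25 and b = 30 − 7 = 23.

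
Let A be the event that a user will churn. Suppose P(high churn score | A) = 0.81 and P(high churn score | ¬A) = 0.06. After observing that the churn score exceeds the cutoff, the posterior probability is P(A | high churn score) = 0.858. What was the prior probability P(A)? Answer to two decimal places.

Bayes' rule in odds form gives O(A|E) = O(A)·[P(E|A)/P(E|¬A)], hence O(A) = O(A|E)/LR.
Posterior odds = 0.858/(1−0.858) = 6.0423. LR = 0.81/0.06 = 13.5000.
Prior odds = 6.0423/13.5000 = 0.4476, so P(A) = 0.4476/(1+0.4476) ≈ 0.31.

P(A) = 0.31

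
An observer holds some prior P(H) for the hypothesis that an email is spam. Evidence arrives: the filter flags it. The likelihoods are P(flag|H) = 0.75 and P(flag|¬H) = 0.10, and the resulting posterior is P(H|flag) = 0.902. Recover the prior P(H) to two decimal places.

Bayes' rule in odds form gives O(H|E) = O(H)·[P(E|H)/P(E|¬H)], hence O(H) = O(H|E)/LR.
Posterior odds = 0.902/(1−0.902) = 9.2041. LR = 0.75/0.10 = 7.5000.
Prior odds = 9.2041/7.5000 = 1.2272, so P(H) = 1.2272/(1+1.2272) ≈ 0.55.

P(H) = 0.55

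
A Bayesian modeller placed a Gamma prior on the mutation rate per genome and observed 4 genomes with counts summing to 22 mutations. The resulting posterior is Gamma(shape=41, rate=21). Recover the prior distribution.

Gamma(shape=19, rate=17)

A Gamma(α, β) prior (rate parametrization) on a Poisson rate with n observations summing to S gives posterior Gamma(α+S, β+n).
So α = 41 − 22 = 19 and β = 21 − 4 = 17.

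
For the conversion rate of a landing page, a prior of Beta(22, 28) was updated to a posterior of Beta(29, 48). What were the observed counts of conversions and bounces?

Beta is conjugate to the binomial likelihood: posterior = Beta(α+s, β+f).
Match parameters: s=29−22=7, f=48−28=20.

7 conversions and 20 bounces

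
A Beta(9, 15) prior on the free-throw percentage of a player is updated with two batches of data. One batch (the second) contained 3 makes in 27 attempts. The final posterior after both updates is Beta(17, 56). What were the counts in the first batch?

Sequential conjugate updates are equivalent to a single update on the pooled data, so total successes = posterior α − prior α and total failures = posterior β − prior β.
Total across both batches: 17−9=8 makes, 56−15=41 misses.
Subtract the second batch: 8−3=5 makes and 41−24=17 misses.

5 makes and 17 misses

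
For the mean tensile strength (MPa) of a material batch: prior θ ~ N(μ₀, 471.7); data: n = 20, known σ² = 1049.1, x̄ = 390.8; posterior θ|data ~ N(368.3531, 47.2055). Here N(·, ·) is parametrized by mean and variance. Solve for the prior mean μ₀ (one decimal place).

μ₀ = 166.5

The posterior mean is a precision-weighted average: μ_n = (τ₀μ₀ + τ_data·x̄)/(τ₀+τ_data), with τ₀=1/σ₀² and τ_data=n/σ².
Here τ₀ = 1/471.7 = 0.002120 and τ_data = 20/1049.1 = 0.019064, so τ_n = 0.021184.
Rearranging for μ₀: μ₀ = (μ_n·τ_n − τ_data·x̄)/τ₀ = (368.3531·0.021184 − 0.019064·390.8) / 0.002120 = 0.352981/0.002120 ≈ 166.5.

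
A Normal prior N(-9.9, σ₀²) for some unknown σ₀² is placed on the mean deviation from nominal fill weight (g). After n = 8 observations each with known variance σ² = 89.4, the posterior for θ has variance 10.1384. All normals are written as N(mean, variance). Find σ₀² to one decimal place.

σ₀² = 109.3

For the Normal–Normal model with known σ², precisions add: τ_n = τ₀ + n/σ².
So 1/σ₀² = 1/10.1384 − 8/89.4 = 0.098635 − 0.089485 = 0.009150.
Hence σ₀² = 1/0.009150 ≈ 109.3.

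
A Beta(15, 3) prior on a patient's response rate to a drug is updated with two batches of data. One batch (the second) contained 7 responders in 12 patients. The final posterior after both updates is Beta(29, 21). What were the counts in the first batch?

7 responders and 13 non-responders

Sequential conjugate updates are equivalent to a single update on the pooled data, so total successes = posterior α − prior α and total failures = posterior β − prior β.
Total across both batches: 29−15=14 responders, 21−3=18 non-responders.
Subtract the second batch: 14−7=7 responders and 18−5=13 non-responders.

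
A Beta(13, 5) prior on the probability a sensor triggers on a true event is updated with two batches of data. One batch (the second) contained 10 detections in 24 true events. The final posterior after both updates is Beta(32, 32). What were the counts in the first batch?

Sequential conjugate updates are equivalent to a single update on the pooled data, so total successes = posterior α − prior α and total failures = posterior β − prior β.
Total across both batches: 32−13=19 detections, 32−5=27 misses.
Subtract the second batch: 19−10=9 detections and 27−14=13 misses.

9 detections and 13 misses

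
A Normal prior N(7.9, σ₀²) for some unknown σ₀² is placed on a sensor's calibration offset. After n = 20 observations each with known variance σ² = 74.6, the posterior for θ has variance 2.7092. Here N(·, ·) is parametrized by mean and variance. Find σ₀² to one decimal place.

For the Normal–Normal model with known σ², precisions add: τ_n = τ₀ + n/σ².
So 1/σ₀² = 1/2.7092 − 20/74.6 = 0.369113 − 0.268097 = 0.101016.
Hence σ₀² = 1/0.101016 ≈ 9.9.

σ₀² = 9.9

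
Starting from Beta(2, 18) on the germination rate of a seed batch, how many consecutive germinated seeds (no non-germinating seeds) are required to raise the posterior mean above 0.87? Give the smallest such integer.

After k germinated seeds and 0 non-germinating seeds the posterior is Beta(2+k, 18), with mean (2+k)/(2+18+k).
Set (2+k)/(20+k) > 0.87 and solve: k > (0.87·20 − 2)/(1 − 0.87) = 118.462.
The smallest integer exceeding 118.462 is 119.

k = 119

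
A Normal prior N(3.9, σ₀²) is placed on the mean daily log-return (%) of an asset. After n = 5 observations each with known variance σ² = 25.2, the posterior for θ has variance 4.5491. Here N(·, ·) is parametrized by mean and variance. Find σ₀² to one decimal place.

σ₀² = 46.7

Posterior precision equals prior precision plus data precision: 1/σ_n² = 1/σ₀² + n/σ².
So 1/σ₀² = 1/4.5491 − 5/25.2 = 0.219824 − 0.198413 = 0.021411.
Hence σ₀² = 1/0.021411 ≈ 46.7.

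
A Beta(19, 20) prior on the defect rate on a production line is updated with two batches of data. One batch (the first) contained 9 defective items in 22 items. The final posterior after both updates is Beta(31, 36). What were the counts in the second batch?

3 defective items and 3 good items

Sequential conjugate updates are equivalent to a single update on the pooled data, so total successes = posterior α − prior α and total failures = posterior β − prior β.
Total across both batches: 31−19=12 defective items, 36−20=16 good items.
Subtract the first batch: 12−9=3 defective items and 16−13=3 good items.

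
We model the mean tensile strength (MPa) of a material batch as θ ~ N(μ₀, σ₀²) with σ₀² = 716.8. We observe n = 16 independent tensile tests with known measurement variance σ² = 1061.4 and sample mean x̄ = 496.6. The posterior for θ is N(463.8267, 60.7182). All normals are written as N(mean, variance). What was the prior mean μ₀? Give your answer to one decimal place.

μ₀ = 109.7

The posterior mean is a precision-weighted average: μ_n = (τ₀μ₀ + τ_data·x̄)/(τ₀+τ_data), with τ₀=1/σ₀² and τ_data=n/σ².
Here τ₀ = 1/716.8 = 0.001395 and τ_data = 16/1061.4 = 0.015074, so τ_n = 0.016469.
Rearranging for μ₀: μ₀ = (μ_n·τ_n − τ_data·x̄)/τ₀ = (463.8267·0.016469 − 0.015074·496.6) / 0.001395 = 0.153014/0.001395 ≈ 109.7.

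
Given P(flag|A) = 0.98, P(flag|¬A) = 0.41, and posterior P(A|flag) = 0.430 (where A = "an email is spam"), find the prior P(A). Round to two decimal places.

In odds form, posterior odds = prior odds × likelihood ratio, so prior odds = posterior odds ÷ LR.
Posterior odds = 0.430/(1−0.430) = 0.7544. LR = 0.98/0.41 = 2.3902.
Prior odds = 0.7544/2.3902 = 0.3156, so P(A) = 0.3156/(1+0.3156) ≈ 0.24.

P(A) = 0.24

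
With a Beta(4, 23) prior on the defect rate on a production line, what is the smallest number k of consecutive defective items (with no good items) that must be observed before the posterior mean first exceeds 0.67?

k = 43

After k defective items and 0 good items the posterior is Beta(4+k, 23), with mean (4+k)/(4+23+k).
Set (4+k)/(27+k) > 0.67 and solve: k > (0.67·27 − 4)/(1 − 0.67) = 42.697.
The smallest integer exceeding 42.697 is 43, and checking k=43: (47)/(70) = 0.6714 > 0.67.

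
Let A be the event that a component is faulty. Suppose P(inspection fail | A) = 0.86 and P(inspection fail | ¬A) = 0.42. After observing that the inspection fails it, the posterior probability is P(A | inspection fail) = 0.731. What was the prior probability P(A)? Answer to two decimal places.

P(A) = 0.57

In odds form, posterior odds = prior odds × likelihood ratio, so prior odds = posterior odds ÷ LR.
Posterior odds = 0.731/(1−0.731) = 2.7175. LR = 0.86/0.42 = 2.0476.
Prior odds = 2.7175/2.0476 = 1.3272, so P(A) = 1.3272/(1+1.3272) ≈ 0.57.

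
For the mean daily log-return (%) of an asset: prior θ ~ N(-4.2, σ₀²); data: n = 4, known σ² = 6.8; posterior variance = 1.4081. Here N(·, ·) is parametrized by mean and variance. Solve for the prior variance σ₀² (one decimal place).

For the Normal–Normal model with known σ², precisions add: τ_n = τ₀ + n/σ².
So 1/σ₀² = 1/1.4081 − 4/6.8 = 0.710177 − 0.588235 = 0.121942.
Hence σ₀² = 1/0.121942 ≈ 8.2.

σ₀² = 8.2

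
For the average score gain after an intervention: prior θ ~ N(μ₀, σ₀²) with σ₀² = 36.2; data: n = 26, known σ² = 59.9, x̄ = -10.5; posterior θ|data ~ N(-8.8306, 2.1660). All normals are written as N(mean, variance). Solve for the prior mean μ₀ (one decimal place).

μ₀ = 17.4

The posterior mean is a precision-weighted average: μ_n = (τ₀μ₀ + τ_data·x̄)/(τ₀+τ_data), with τ₀=1/σ₀² and τ_data=n/σ².
Here τ₀ = 1/36.2 = 0.027624 and τ_data = 26/59.9 = 0.434057, so τ_n = 0.461681.
Rearranging for μ₀: μ₀ = (μ_n·τ_n − τ_data·x̄)/τ₀ = (-8.8306·0.461681 − 0.434057·-10.5) / 0.027624 = 0.480678/0.027624 ≈ 17.4.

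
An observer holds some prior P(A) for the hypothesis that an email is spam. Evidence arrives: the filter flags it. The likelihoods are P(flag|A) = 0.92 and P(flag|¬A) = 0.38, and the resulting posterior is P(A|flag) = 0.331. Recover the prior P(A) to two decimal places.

P(A) = 0.17

Bayes' rule in odds form gives O(A|E) = O(A)·[P(E|A)/P(E|¬A)], hence O(A) = O(A|E)/LR.
Posterior odds = 0.331/(1−0.331) = 0.4948. LR = 0.92/0.38 = 2.4211.
Prior odds = 0.4948/2.4211 = 0.2044, so P(A) = 0.2044/(1+0.2044) ≈ 0.17.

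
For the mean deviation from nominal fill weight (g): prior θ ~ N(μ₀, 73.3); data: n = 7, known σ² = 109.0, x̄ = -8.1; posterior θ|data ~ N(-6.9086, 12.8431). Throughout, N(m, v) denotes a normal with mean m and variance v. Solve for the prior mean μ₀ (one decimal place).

The posterior mean is a precision-weighted average: μ_n = (τ₀μ₀ + τ_data·x̄)/(τ₀+τ_data), with τ₀=1/σ₀² and τ_data=n/σ².
Here τ₀ = 1/73.3 = 0.013643 and τ_data = 7/109.0 = 0.064220, so τ_n = 0.077863.
Rearranging for μ₀: μ₀ = (μ_n·τ_n − τ_data·x̄)/τ₀ = (-6.9086·0.077863 − 0.064220·-8.1) / 0.013643 = -0.017742/0.013643 ≈ -1.3.

μ₀ = -1.3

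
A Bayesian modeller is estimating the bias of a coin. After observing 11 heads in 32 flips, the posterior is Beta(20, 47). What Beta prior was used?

Under Beta–binomial conjugacy the posterior parameters are (a+s, b+f).
So a = 20 − 11 = 9 and b = 47 − 21 = 26.

Beta(9, 26)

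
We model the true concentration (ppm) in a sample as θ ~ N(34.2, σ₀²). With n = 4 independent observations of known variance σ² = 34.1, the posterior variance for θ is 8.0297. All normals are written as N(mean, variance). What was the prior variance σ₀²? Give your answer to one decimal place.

For the Normal–Normal model with known σ², precisions add: τ_n = τ₀ + n/σ².
So 1/σ₀² = 1/8.0297 − 4/34.1 = 0.124538 − 0.117302 = 0.007236.
Hence σ₀² = 1/0.007236 ≈ 138.2.

σ₀² = 138.2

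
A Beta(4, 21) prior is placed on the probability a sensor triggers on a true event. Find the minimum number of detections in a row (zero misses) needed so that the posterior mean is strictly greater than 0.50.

After k detections and 0 misses the posterior is Beta(4+k, 21), with mean (4+k)/(4+21+k).
Set (4+k)/(25+k) > 0.50 and solve: k > (0.50·25 − 4)/(1 − 0.50) = 17.000.
The smallest integer exceeding 17.000 is 18, and checking k=18: (22)/(43) = 0.5116 > 0.50.

k = 18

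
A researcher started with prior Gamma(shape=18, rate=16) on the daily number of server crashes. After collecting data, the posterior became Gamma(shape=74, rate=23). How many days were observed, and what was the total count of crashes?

n = 7 days with total 56 crashes

Gamma–Poisson conjugacy: posterior shape = α + Σxᵢ, posterior rate = β + n.
Matching: Σxᵢ = 74 − 18 = 56 and n = 23 − 16 = 7.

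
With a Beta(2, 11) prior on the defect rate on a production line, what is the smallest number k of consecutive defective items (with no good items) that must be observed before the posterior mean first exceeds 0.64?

After k defective items and 0 good items the posterior is Beta(2+k, 11), with mean (2+k)/(2+11+k).
Set (2+k)/(13+k) > 0.64 and solve: k > (0.64·13 − 2)/(1 − 0.64) = 17.556.
The smallest integer exceeding 17.556 is 18.

k = 18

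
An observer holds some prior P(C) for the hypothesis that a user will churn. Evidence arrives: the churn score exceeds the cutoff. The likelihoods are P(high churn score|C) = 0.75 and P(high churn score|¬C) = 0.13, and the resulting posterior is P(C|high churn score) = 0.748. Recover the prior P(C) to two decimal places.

P(C) = 0.34

Bayes' rule in odds form gives O(C|E) = O(C)·[P(E|C)/P(E|¬C)], hence O(C) = O(C|E)/LR.
Posterior odds = 0.748/(1−0.748) = 2.9683. LR = 0.75/0.13 = 5.7692.
Prior odds = 2.9683/5.7692 = 0.5145, so P(C) = 0.5145/(1+0.5145) ≈ 0.34.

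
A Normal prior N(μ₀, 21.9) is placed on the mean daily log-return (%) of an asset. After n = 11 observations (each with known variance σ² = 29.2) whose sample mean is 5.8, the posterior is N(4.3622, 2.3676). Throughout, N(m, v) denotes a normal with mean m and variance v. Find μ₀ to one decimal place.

With known observation variance, the Normal–Normal posterior has precision τ_n = τ₀ + n/σ² and mean μ_n = (τ₀μ₀ + (n/σ²)x̄)/τ_n.
Here τ₀ = 1/21.9 = 0.045662 and τ_data = 11/29.2 = 0.376712, so τ_n = 0.422374.
Rearranging for μ₀: μ₀ = (μ_n·τ_n − τ_data·x̄)/τ₀ = (4.3622·0.422374 − 0.376712·5.8) / 0.045662 = -0.342450/0.045662 ≈ -7.5.

μ₀ = -7.5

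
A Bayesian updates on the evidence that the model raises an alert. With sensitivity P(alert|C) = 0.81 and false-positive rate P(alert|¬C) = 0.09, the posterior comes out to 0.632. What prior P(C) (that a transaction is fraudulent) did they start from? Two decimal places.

In odds form, posterior odds = prior odds × likelihood ratio, so prior odds = posterior odds ÷ LR.
Posterior odds = 0.632/(1−0.632) = 1.7174. LR = 0.81/0.09 = 9.0000.
Prior odds = 1.7174/9.0000 = 0.1908, so P(C) = 0.1908/(1+0.1908) ≈ 0.16.

P(C) = 0.16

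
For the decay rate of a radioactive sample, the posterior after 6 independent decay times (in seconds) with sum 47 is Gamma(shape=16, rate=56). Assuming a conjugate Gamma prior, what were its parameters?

Gamma(shape=10, rate=9)

Gamma–exponential conjugacy: posterior shape = α + n, posterior rate = β + Σtᵢ.
So α = 16 − 6 = 10 and β = 56 − 47 = 9.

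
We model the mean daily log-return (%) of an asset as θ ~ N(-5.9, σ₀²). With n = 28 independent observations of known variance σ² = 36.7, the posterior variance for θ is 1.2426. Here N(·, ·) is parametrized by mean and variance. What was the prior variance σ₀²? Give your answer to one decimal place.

σ₀² = 23.9

For the Normal–Normal model with known σ², precisions add: τ_n = τ₀ + n/σ².
So 1/σ₀² = 1/1.2426 − 28/36.7 = 0.804764 − 0.762943 = 0.041821.
Hence σ₀² = 1/0.041821 ≈ 23.9.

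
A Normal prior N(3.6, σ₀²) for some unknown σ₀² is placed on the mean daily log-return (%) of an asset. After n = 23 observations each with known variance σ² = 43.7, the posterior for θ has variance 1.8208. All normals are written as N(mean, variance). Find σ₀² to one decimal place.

σ₀² = 43.7

For the Normal–Normal model with known σ², precisions add: τ_n = τ₀ + n/σ².
So 1/σ₀² = 1/1.8208 − 23/43.7 = 0.549209 − 0.526316 = 0.022893.
Hence σ₀² = 1/0.022893 ≈ 43.7.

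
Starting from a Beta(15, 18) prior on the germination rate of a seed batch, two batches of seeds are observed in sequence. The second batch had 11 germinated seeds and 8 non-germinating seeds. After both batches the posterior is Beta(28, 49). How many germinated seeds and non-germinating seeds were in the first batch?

Sequential conjugate updates are equivalent to a single update on the pooled data, so total successes = posterior α − prior α and total failures = posterior β − prior β.
Total across both batches: 28−15=13 germinated seeds, 49−18=31 non-germinating seeds.
Subtract the second batch: 13−11=2 germinated seeds and 31−8=23 non-germinating seeds.

2 germinated seeds and 23 non-germinating seeds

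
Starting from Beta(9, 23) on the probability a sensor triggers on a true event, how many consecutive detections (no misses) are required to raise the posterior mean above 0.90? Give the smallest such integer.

After k detections and 0 misses the posterior is Beta(9+k, 23), with mean (9+k)/(9+23+k).
Set (9+k)/(32+k) > 0.90 and solve: k > (0.90·32 − 9)/(1 − 0.90) = 198.000.
The smallest integer exceeding 198.000 is 199, and checking k=199: (208)/(231) = 0.9004 > 0.90.

k = 199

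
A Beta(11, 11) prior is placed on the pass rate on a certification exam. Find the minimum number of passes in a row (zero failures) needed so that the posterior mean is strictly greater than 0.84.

k = 47

After k passes and 0 failures the posterior is Beta(11+k, 11), with mean (11+k)/(11+11+k).
Set (11+k)/(22+k) > 0.84 and solve: k > (0.84·22 − 11)/(1 − 0.84) = 46.750.
The smallest integer exceeding 46.750 is 47, and checking k=47: (58)/(69) = 0.8406 > 0.84.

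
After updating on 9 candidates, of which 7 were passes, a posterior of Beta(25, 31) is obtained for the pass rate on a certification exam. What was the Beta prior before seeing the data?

Under Beta–binomial conjugacy the posterior parameters are (a+s, b+f).
Subtract the data counts: 25−7=18, 31−2=29.

Beta(18, 29)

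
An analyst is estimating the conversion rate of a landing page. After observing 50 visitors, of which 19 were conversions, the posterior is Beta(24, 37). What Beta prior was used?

Beta is conjugate to the binomial likelihood: posterior = Beta(α+s, β+f).
So α = 24 − 19 = 5 and β = 37 − 31 = 6.

Beta(5, 6)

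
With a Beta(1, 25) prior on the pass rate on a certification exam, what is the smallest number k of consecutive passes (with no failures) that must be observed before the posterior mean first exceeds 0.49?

k = 24

After k passes and 0 failures the posterior is Beta(1+k, 25), with mean (1+k)/(1+25+k).
Set (1+k)/(26+k) > 0.49 and solve: k > (0.49·26 − 1)/(1 − 0.49) = 23.020.
The smallest integer exceeding 23.020 is 24, and checking k=24: (25)/(50) = 0.5000 > 0.49.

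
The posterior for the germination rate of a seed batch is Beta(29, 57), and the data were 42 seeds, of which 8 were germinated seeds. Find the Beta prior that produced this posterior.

Beta(21, 23)

Beta is conjugate to the binomial likelihood: posterior = Beta(α+s, β+f).
Subtract the data counts: 29−8=21, 57−34=23.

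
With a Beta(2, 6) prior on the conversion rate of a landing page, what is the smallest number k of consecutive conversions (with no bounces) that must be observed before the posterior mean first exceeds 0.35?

After k conversions and 0 bounces the posterior is Beta(2+k, 6), with mean (2+k)/(2+6+k).
Set (2+k)/(8+k) > 0.35 and solve: k > (0.35·8 − 2)/(1 − 0.35) = 1.231.
The smallest integer exceeding 1.231 is 2.

k = 2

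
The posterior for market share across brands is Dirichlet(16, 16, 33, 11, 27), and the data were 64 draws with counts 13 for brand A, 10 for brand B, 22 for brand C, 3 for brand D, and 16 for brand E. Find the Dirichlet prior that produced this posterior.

For a Dirichlet(α) prior with multinomial counts c, the posterior is Dirichlet(α + c) componentwise.
Subtract each count from the matching posterior parameter: 16−13=3, 16−10=6, 33−22=11, 11−3=8, 27−16=11.

Dirichlet(3, 6, 11, 8, 11)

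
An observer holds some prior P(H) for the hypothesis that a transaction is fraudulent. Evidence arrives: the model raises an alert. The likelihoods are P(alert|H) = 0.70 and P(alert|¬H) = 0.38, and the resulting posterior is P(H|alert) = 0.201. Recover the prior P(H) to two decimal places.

Bayes' rule in odds form gives O(H|E) = O(H)·[P(E|H)/P(E|¬H)], hence O(H) = O(H|E)/LR.
Posterior odds = 0.201/(1−0.201) = 0.2516. LR = 0.70/0.38 = 1.8421.
Prior odds = 0.2516/1.8421 = 0.1366, so P(H) = 0.1366/(1+0.1366) ≈ 0.12.

P(H) = 0.12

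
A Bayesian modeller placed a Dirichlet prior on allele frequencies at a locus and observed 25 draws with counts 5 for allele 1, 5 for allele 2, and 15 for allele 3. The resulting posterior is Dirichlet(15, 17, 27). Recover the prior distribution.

Dirichlet(10, 12, 12)

For a Dirichlet(α) prior with multinomial counts c, the posterior is Dirichlet(α + c) componentwise.
Subtract each count from the matching posterior parameter: 15−5=10, 17−5=12, 27−15=12.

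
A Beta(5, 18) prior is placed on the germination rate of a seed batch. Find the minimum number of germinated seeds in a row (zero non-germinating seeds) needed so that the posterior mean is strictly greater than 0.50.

k = 14

After k germinated seeds and 0 non-germinating seeds the posterior is Beta(5+k, 18), with mean (5+k)/(5+18+k).
Set (5+k)/(23+k) > 0.50 and solve: k > (0.50·23 − 5)/(1 − 0.50) = 13.000.
The smallest integer exceeding 13.000 is 14.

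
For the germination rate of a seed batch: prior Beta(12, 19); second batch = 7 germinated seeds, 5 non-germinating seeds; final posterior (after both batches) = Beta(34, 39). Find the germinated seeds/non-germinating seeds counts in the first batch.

15 germinated seeds and 15 non-germinating seeds

Because Beta–binomial updating is additive in the counts, the combined data contributed (α_post−α_prior, β_post−β_prior) successes and failures.
Total across both batches: 34−12=22 germinated seeds, 39−19=20 non-germinating seeds.
Subtract the second batch: 22−7=15 germinated seeds and 20−5=15 non-germinating seeds.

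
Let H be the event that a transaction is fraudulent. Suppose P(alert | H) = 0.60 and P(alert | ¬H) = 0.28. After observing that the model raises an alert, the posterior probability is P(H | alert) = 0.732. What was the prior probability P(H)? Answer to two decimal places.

In odds form, posterior odds = prior odds × likelihood ratio, so prior odds = posterior odds ÷ LR.
Posterior odds = 0.732/(1−0.732) = 2.7313. LR = 0.60/0.28 = 2.1429.
Prior odds = 2.7313/2.1429 = 1.2746, so P(H) = 1.2746/(1+1.2746) ≈ 0.56.

P(H) = 0.56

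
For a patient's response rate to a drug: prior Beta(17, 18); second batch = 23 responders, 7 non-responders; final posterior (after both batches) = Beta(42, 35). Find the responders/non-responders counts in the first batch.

2 responders and 10 non-responders

Sequential conjugate updates are equivalent to a single update on the pooled data, so total successes = posterior α − prior α and total failures = posterior β − prior β.
Total across both batches: 42−17=25 responders, 35−18=17 non-responders.
Subtract the second batch: 25−23=2 responders and 17−7=10 non-responders.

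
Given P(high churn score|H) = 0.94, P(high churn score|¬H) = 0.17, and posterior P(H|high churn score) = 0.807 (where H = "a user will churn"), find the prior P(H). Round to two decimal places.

Bayes' rule in odds form gives O(H|E) = O(H)·[P(E|H)/P(E|¬H)], hence O(H) = O(H|E)/LR.
Posterior odds = 0.807/(1−0.807) = 4.1813. LR = 0.94/0.17 = 5.5294.
Prior odds = 4.1813/5.5294 = 0.7562, so P(H) = 0.7562/(1+0.7562) ≈ 0.43.

P(H) = 0.43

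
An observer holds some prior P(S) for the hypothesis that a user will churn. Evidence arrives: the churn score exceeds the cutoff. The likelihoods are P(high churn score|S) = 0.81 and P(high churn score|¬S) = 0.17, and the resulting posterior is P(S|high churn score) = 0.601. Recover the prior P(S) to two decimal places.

P(S) = 0.24

In odds form, posterior odds = prior odds × likelihood ratio, so prior odds = posterior odds ÷ LR.
Posterior odds = 0.601/(1−0.601) = 1.5063. LR = 0.81/0.17 = 4.7647.
Prior odds = 1.5063/4.7647 = 0.3161, so P(S) = 0.3161/(1+0.3161) ≈ 0.24.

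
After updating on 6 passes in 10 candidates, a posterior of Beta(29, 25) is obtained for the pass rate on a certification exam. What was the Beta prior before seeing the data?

Under Beta–binomial conjugacy the posterior parameters are (α+s, β+f).
Subtract the data counts: 29−6=23, 25−4=21.

Beta(23, 21)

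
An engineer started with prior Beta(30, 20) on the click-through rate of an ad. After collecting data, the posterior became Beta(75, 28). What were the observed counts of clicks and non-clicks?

A Beta(a, b) prior with s successes and f failures in binomial data gives a Beta(a+s, b+f) posterior.
Match parameters: s=75−30=45, f=28−20=8.

45 clicks and 8 non-clicks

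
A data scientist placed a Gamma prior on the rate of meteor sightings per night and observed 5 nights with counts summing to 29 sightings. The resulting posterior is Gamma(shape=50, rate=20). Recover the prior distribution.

Gamma–Poisson conjugacy: posterior shape = α + Σxᵢ, posterior rate = β + n.
So α = 50 − 29 = 21 and β = 20 − 5 = 15.

Gamma(shape=21, rate=15)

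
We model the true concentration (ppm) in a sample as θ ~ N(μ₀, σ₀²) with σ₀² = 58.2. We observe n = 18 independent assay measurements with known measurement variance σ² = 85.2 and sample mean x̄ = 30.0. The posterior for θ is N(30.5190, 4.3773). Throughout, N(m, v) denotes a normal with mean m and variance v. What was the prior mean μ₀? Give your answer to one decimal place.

With known observation variance, the Normal–Normal posterior has precision τ_n = τ₀ + n/σ² and mean μ_n = (τ₀μ₀ + (n/σ²)x̄)/τ_n.
Here τ₀ = 1/58.2 = 0.017182 and τ_data = 18/85.2 = 0.211268, so τ_n = 0.228450.
Rearranging for μ₀: μ₀ = (μ_n·τ_n − τ_data·x̄)/τ₀ = (30.5190·0.228450 − 0.211268·30.0) / 0.017182 = 0.634026/0.017182 ≈ 36.9.

μ₀ = 36.9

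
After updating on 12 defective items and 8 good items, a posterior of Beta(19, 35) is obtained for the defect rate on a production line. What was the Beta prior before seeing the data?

Beta(7, 27)

Under Beta–binomial conjugacy the posterior parameters are (a+s, b+f).
Subtract the data counts: 19−12=7, 35−8=27.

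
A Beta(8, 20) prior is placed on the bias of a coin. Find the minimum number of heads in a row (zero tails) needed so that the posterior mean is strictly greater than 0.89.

k = 154

After k heads and 0 tails the posterior is Beta(8+k, 20), with mean (8+k)/(8+20+k).
Set (8+k)/(28+k) > 0.89 and solve: k > (0.89·28 − 8)/(1 − 0.89) = 153.818.
The smallest integer exceeding 153.818 is 154.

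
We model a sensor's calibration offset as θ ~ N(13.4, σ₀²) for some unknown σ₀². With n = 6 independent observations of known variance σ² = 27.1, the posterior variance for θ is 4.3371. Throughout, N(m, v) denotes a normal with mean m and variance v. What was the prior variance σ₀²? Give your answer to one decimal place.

σ₀² = 109.1

For the Normal–Normal model with known σ², precisions add: τ_n = τ₀ + n/σ².
So 1/σ₀² = 1/4.3371 − 6/27.1 = 0.230569 − 0.221402 = 0.009167.
Hence σ₀² = 1/0.009167 ≈ 109.1.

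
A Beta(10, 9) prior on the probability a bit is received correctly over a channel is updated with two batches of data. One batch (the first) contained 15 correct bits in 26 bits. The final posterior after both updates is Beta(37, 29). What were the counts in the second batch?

12 correct bits and 9 errors

Because Beta–binomial updating is additive in the counts, the combined data contributed (α_post−α_prior, β_post−β_prior) successes and failures.
Total across both batches: 37−10=27 correct bits, 29−9=20 errors.
Subtract the first batch: 27−15=12 correct bits and 20−11=9 errors.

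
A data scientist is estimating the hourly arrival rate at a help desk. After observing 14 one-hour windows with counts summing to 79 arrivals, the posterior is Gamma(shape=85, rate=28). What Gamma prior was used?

Gamma–Poisson conjugacy: posterior shape = α + Σxᵢ, posterior rate = β + n.
So α = 85 − 79 = 6 and β = 28 − 14 = 14.

Gamma(shape=6, rate=14)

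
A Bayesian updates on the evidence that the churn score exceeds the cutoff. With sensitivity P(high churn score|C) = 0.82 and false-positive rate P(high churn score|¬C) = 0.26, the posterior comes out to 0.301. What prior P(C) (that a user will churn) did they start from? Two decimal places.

P(C) = 0.12

In odds form, posterior odds = prior odds × likelihood ratio, so prior odds = posterior odds ÷ LR.
Posterior odds = 0.301/(1−0.301) = 0.4306. LR = 0.82/0.26 = 3.1538.
Prior odds = 0.4306/3.1538 = 0.1365, so P(C) = 0.1365/(1+0.1365) ≈ 0.12.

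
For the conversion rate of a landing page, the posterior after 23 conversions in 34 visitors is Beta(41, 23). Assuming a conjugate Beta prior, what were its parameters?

Beta is conjugate to the binomial likelihood: posterior = Beta(a+s, b+f).
So a = 41 − 23 = 18 and b = 23 − 11 = 12.

Beta(18, 12)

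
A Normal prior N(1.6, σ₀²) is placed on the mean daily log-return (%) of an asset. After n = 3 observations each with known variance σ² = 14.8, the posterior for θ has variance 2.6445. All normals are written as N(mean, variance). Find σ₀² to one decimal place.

σ₀² = 5.7

Posterior precision equals prior precision plus data precision: 1/σ_n² = 1/σ₀² + n/σ².
So 1/σ₀² = 1/2.6445 − 3/14.8 = 0.378143 − 0.202703 = 0.175440.
Hence σ₀² = 1/0.175440 ≈ 5.7.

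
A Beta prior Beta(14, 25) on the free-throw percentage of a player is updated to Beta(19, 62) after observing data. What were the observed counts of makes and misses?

Under Beta–binomial conjugacy the posterior parameters are (a+s, b+f).
Match parameters: s=19−14=5, f=62−25=37.

5 makes and 37 misses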